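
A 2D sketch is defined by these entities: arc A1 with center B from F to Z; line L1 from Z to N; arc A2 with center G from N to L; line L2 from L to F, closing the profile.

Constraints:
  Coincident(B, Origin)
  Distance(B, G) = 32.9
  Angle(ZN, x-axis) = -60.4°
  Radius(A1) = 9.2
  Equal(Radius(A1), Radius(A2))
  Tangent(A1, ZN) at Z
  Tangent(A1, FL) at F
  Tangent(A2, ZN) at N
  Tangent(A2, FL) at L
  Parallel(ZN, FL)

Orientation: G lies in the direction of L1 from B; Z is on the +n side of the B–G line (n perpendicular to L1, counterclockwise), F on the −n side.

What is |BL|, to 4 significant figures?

34.16

The slot axis is L1's direction at -60.4°, so u = (cos -60.4°, sin -60.4°) = (0.4939, -0.8695) and n = (−sin -60.4°, cos -60.4°) = (0.8695, 0.4939). B is at the origin and G lies 32.9 along u from B, so G = 32.9·u = (16.25, -28.61). Tangency of A1 to both parallel lines with radius 9.2 puts Z and F at B ± 9.2·n: Z = (7.999, 4.544), F = (-7.999, -4.544). Equal radii place N and L the same way about G: N = G + 9.2·n = (24.25, -24.06), L = G − 9.2·n = (8.251, -33.15). Then |BL| = |L − B| = 34.16.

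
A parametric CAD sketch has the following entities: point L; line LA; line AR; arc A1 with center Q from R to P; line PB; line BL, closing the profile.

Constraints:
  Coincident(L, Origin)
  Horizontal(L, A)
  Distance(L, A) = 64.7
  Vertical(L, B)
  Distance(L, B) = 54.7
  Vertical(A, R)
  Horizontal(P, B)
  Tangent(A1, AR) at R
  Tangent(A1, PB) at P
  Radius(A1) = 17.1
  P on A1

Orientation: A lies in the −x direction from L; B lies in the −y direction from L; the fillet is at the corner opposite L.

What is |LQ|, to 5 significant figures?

60.659

L is at the origin; L and A share the same y with |LA| = 64.7 and A on the −x side, so A = (-64.700, 0.0000). LB is vertical with |LB| = 54.7 and B on the −y side, so B = (0.0000, -54.700). The virtual corner opposite L is at (-64.700, -54.700). Tangency of A1 to AR means the radius QR is perpendicular to AR and tangency of A1 to PB means the radius QP is perpendicular to PB, with radius 17.1, so the center Q sits 17.1 in from both sides at Q = (-47.600, -37.600). Then |LQ| = |Q − L| = 60.659.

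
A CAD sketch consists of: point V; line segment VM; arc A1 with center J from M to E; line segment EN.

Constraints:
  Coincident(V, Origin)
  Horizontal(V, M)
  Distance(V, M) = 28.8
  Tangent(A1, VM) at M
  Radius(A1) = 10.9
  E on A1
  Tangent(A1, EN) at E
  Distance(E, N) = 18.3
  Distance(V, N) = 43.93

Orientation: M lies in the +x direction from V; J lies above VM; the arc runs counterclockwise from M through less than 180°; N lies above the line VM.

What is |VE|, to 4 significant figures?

41.63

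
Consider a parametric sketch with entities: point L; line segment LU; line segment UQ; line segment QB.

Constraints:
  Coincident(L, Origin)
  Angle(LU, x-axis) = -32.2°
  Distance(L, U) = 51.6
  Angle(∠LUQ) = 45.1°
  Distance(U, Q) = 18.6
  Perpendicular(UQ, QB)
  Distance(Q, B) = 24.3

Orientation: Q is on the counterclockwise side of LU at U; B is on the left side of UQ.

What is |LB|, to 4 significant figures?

21.63

L is at the origin; LU runs at -32.2° with length 51.6, so U = 51.6·(cos -32.2°, sin -32.2°) = (43.66, -27.50). ∠LUQ = 45.1°, so UQ runs at -32.2° + (180° − 45.1°) = 102.7° from the x-axis; with |UQ| = 18.6, Q = U + 18.6·(cos 102.7°, sin 102.7°) = (39.57, -9.351). The perpendicularity gives QB at right angles to UQ; with |QB| = 24.3 on the left of UQ, B = Q + 24.3·(-0.9755, -0.2198) = (15.87, -14.69). Then |LB| = |B − L| = 21.63.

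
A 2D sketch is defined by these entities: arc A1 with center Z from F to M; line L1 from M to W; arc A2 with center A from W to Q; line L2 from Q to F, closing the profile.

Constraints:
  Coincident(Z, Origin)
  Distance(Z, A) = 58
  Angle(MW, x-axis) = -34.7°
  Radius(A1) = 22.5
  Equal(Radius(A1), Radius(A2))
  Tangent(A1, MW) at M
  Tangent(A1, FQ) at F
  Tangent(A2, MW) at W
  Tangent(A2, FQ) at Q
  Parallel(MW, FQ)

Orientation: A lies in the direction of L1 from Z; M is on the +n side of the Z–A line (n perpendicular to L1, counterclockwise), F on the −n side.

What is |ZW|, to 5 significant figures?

62.211

Tangency of A1 to both parallel lines with radius 22.5 puts M and F at Z ± 22.5·n: M = (12.809, 18.498), F = (-12.809, -18.498). Equal radii place W and Q the same way about A: W = A + 22.5·n = (60.493, -14.520), Q = A − 22.5·n = (34.876, -51.516). Then |ZW| = |W − Z| = 62.211.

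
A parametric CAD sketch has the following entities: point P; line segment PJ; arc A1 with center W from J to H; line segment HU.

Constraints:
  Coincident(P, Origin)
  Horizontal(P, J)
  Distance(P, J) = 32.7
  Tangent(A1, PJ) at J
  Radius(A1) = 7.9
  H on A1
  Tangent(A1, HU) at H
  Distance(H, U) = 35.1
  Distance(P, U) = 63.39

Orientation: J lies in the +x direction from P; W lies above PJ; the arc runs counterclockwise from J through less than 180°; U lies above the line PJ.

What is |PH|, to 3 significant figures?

40.8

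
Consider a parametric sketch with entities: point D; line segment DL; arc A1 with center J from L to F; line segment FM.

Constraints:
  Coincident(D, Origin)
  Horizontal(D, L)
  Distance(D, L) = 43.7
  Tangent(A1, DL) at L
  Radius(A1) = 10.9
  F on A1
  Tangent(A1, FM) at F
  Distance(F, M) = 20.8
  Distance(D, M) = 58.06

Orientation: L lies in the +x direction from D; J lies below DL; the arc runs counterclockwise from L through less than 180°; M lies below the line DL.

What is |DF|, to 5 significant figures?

38.874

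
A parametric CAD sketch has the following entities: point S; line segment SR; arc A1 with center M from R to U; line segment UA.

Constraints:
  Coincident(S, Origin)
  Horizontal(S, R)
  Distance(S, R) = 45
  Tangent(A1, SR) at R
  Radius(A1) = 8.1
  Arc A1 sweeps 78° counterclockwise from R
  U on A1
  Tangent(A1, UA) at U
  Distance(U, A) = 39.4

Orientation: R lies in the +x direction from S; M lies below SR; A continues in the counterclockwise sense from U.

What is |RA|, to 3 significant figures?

47.8

S is at the origin; SR is horizontal with |SR| = 45.0 and R on the +x side, so R = (45.0, 0.00). Tangency of A1 to SR means the radius MR is perpendicular to SR, so M = R + (0, -8.1) = (45.0, -8.10). On A1, R sits at bearing 90° from M; a 78° counterclockwise sweep puts U at bearing 168°, so U = M + 8.1·(cos 168°, sin 168°) = (37.1, -6.42). The tangent condition forces MU to be normal to UA, so UA runs along (−sin 168°, cos 168°); with |UA| = 39.4, A = (28.9, -45.0). Then |RA| = |A − R| = 47.8.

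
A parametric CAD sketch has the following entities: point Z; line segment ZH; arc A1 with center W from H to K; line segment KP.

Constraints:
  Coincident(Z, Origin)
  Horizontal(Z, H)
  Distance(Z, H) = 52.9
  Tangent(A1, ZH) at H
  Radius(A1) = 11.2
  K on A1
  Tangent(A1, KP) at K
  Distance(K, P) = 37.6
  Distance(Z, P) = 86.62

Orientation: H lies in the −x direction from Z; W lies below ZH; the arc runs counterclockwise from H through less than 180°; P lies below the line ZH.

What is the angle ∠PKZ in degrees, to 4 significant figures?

114.3°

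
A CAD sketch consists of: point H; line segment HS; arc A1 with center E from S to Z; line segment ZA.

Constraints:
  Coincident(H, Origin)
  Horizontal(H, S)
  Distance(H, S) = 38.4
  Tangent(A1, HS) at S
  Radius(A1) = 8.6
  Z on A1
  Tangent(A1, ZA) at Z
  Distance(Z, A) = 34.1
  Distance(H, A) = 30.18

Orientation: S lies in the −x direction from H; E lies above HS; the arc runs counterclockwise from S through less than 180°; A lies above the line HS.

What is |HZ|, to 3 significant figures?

32.1

H is at the origin; HS is horizontal with |HS| = 38.4 and S on the −x side, so S = (-38.4, 0.00). A1 meets HS tangentially, so ES is at right angles to HS, so E = S + (0, 8.6) = (-38.4, 8.60). Since EZ ⟂ ZA (tangency), |EA| = √(8.6² + 34.1²) = 35.2 regardless of where Z sits on A1. So A lies on both circle(H, 30.18) and circle(E, 35.2); the above-HS intersection is A = (-9.50, 28.6). Z is the foot of the tangent from A: Z = (-31.9, 2.95).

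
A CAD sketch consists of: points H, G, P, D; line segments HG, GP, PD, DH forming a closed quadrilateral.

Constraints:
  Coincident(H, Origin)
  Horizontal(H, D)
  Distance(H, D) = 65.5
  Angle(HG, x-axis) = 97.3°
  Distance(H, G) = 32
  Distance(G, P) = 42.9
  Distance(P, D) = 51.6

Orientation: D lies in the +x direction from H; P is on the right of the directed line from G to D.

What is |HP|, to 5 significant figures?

15.987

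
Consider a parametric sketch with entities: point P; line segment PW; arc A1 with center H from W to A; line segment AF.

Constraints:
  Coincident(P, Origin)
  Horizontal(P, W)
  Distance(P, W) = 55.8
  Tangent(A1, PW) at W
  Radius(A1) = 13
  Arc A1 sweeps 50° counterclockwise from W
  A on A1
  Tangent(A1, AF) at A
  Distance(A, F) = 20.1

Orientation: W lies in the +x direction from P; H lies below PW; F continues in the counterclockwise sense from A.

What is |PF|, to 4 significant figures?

38.54

P is at the origin; PW is horizontal with |PW| = 55.8 and W on the +x side, so W = (55.80, 0.000). Tangency of A1 to PW means the radius HW is perpendicular to PW, so H = W + (0, -13) = (55.80, -13.00). On A1, W sits at bearing 90° from H; a 50° counterclockwise sweep puts A at bearing 140°, so A = H + 13.0·(cos 140°, sin 140°) = (45.84, -4.644). Tangency of A1 to AF means the radius HA is perpendicular to AF, so AF runs along (−sin 140°, cos 140°); with |AF| = 20.1, F = (32.92, -20.04). Then |PF| = |F − P| = 38.54.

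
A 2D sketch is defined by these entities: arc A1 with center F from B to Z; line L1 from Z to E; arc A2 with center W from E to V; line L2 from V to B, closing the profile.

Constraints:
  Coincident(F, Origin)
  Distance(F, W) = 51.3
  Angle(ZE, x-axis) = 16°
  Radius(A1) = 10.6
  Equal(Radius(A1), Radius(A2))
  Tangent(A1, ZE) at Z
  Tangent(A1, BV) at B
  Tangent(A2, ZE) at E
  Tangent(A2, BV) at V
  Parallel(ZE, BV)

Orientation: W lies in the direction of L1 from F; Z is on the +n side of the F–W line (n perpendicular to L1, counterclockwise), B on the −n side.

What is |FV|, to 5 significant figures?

52.384

The slot axis is L1's direction at 16.0°, so u = (cos 16.0°, sin 16.0°) = (0.96126, 0.27564) and n = (−sin 16.0°, cos 16.0°) = (-0.27564, 0.96126). F is at the origin and W lies 51.3 along u from F, so W = 51.3·u = (49.313, 14.140). Tangency of A1 to both parallel lines with radius 10.6 puts Z and B at F ± 10.6·n: Z = (-2.9218, 10.189), B = (2.9218, -10.189). Equal radii place E and V the same way about W: E = W + 10.6·n = (46.391, 24.330), V = W − 10.6·n = (52.234, 3.9508). Then |FV| = |V − F| = 52.384.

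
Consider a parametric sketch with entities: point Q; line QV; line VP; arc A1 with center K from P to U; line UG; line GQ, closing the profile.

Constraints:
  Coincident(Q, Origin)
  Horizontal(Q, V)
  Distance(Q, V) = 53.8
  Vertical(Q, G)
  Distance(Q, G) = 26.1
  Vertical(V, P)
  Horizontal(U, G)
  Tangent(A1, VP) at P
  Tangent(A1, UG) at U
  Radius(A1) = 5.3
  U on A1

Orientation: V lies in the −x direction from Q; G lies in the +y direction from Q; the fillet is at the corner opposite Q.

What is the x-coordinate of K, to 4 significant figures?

-48.50

Q is at the origin; QV is horizontal with |QV| = 53.8 and V on the −x side, so V = (-53.80, 0.000). Q and G share the same x with |QG| = 26.1 and G on the +y side, so G = (0.000, 26.10). The virtual corner opposite Q is at (-53.80, 26.10). Since A1 is tangent to VP there, KP ⟂ VP and the tangent condition forces KU to be normal to UG, with radius 5.3, so the center K sits 5.3 in from both sides at K = (-48.50, 20.80). So K.x = -48.50.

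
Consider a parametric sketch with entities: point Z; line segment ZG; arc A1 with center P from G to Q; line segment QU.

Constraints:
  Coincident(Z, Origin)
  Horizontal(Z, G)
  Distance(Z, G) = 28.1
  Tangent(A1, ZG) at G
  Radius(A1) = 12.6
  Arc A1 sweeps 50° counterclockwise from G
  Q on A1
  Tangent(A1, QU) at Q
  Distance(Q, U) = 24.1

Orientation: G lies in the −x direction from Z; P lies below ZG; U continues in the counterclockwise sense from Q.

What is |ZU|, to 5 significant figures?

57.984

Z is at the origin; Z and G share the same y with |ZG| = 28.1 and G on the −x side, so G = (-28.100, 0.0000). A1 meets ZG tangentially, so PG is at right angles to ZG, so P = G + (0, -12.6) = (-28.100, -12.600). On A1, G sits at bearing 90° from P; a 50° counterclockwise sweep puts Q at bearing 140°, so Q = P + 12.6·(cos 140°, sin 140°) = (-37.752, -4.5009). The tangent condition forces PQ to be normal to QU, so QU runs along (−sin 140°, cos 140°); with |QU| = 24.1, U = (-53.243, -22.963). Then |ZU| = |U − Z| = 57.984.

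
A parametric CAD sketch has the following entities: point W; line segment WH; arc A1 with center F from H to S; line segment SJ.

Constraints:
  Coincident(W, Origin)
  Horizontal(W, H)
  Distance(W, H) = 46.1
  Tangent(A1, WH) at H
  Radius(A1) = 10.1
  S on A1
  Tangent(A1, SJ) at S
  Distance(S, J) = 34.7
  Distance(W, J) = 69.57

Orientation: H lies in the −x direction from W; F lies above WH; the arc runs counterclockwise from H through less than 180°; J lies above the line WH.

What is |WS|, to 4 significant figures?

39.82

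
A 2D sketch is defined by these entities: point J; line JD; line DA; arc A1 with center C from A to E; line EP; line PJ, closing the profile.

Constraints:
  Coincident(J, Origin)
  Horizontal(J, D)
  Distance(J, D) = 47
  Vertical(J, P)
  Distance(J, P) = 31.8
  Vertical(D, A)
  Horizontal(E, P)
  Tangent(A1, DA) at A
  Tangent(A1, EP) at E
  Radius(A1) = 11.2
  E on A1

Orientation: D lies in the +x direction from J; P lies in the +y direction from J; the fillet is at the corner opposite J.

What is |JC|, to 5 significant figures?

41.304

JP is vertical with |JP| = 31.8 and P on the +y side, so P = (0.0000, 31.800). The virtual corner opposite J is at (47.000, 31.800). The tangent condition forces CA to be normal to DA and since A1 is tangent to EP there, CE ⟂ EP, with radius 11.2, so the center C sits 11.2 in from both sides at C = (35.800, 20.600). Then |JC| = |C − J| = 41.304.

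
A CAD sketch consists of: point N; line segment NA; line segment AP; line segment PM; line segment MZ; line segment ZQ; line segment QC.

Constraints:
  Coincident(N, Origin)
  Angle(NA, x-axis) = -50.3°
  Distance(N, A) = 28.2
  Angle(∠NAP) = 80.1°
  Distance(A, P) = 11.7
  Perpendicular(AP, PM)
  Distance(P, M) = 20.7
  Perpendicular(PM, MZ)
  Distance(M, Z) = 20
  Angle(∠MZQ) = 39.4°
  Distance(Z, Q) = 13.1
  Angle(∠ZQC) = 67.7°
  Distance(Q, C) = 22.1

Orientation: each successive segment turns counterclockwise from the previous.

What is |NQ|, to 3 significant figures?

15.7

N is at the origin; NA runs at -50.3° with length 28.2, so A = (18.0, -21.7). ∠NAP = 80.1° gives AP at 49.6° from the x-axis; with |AP| = 11.7, P = (25.6, -12.8). AP ⟂ PM, so PM runs at 140°; with |PM| = 20.7, M = (9.83, 0.629). PM ⟂ MZ, so MZ runs at -130°; with |MZ| = 20.0, Z = (-3.13, -14.6). ∠MZQ = 39.4° gives ZQ at 10.2° from the x-axis; with |ZQ| = 13.1, Q = (9.76, -12.3). Then |NQ| = |Q − N| = 15.7.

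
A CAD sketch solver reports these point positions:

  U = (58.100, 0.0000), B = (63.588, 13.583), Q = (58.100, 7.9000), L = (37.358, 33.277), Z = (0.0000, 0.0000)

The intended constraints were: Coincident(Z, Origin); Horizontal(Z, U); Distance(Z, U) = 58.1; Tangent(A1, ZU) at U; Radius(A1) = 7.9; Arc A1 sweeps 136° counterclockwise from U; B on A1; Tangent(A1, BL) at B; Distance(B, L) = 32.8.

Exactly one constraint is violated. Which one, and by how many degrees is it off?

Tangent(A1, BL) at B — off by 7.10°.

Z = (0.00, 0.00) ✓; Z.y = 0.00, U.y = 0.00 ✓; |ZU| = 58.10 ✓; ∠(QU, UZ) = 90.00° ✓; |QU| = 7.900 ✓; bearing(Q→B) − bearing(Q→U) = 136.0° ✓; |QB| = 7.900 ✓; ∠(QB, BL) = 82.90° ✗; |BL| = 32.80 ✓.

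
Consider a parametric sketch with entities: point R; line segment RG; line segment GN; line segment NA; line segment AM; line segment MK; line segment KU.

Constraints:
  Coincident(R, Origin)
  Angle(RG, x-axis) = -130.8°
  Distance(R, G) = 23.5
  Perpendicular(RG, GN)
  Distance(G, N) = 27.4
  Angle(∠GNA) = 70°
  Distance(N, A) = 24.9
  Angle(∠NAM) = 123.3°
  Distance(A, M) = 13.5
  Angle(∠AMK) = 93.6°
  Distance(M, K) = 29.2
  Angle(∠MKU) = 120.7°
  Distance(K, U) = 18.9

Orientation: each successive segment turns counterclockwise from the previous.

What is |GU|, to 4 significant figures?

18.36

R is at the origin; RG runs at -130.8° with length 23.5, so G = (-15.36, -17.79). RG is perpendicular to GN, so GN runs at -40.80°; with |GN| = 27.4, N = (5.386, -35.69). ∠GNA = 70.0° gives NA at 69.20° from the x-axis; with |NA| = 24.9, A = (14.23, -12.42). ∠NAM = 123.3° gives AM at 125.9° from the x-axis; with |AM| = 13.5, M = (6.312, -1.480). ∠AMK = 93.6° gives MK at -147.7° from the x-axis; with |MK| = 29.2, K = (-18.37, -17.08). ∠MKU = 120.7° gives KU at -88.40° from the x-axis; with |KU| = 18.9, U = (-17.84, -35.98). Then |GU| = |U − G| = 18.36.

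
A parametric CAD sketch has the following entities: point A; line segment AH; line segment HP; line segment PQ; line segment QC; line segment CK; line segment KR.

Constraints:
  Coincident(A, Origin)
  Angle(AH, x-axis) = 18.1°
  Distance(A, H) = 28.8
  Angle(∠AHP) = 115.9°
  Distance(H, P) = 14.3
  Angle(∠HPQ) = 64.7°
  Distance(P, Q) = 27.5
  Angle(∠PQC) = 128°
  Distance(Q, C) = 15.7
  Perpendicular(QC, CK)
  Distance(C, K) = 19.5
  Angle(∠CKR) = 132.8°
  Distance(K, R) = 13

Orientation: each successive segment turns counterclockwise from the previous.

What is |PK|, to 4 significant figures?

32.70

∠PQC = 128.0° gives QC at -110.5° from the x-axis; with |QC| = 15.7, C = (-2.410, 0.1400). The perpendicularity gives CK at right angles to QC, so CK runs at -20.50°; with |CK| = 19.5, K = (15.86, -6.689). Then |PK| = |K − P| = 32.70.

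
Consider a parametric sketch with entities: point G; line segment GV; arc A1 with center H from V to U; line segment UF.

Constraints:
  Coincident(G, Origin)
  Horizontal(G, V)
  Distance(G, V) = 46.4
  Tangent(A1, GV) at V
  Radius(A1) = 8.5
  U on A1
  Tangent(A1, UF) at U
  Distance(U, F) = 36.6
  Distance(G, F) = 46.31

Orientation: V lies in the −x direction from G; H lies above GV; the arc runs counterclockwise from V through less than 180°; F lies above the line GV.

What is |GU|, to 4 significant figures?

38.89

Checks: |HU| = 8.500 ✓; ∠(HU, UF) = 90.00° ✓; |UF| = 36.60 ✓; |GF| = 46.31 ✓.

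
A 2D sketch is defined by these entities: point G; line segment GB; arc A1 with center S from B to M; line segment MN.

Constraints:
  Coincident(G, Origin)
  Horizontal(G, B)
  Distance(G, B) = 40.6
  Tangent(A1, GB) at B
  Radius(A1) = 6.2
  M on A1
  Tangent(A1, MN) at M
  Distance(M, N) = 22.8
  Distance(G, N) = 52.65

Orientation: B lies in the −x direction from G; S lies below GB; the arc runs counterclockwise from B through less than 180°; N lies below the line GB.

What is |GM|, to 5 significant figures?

47.270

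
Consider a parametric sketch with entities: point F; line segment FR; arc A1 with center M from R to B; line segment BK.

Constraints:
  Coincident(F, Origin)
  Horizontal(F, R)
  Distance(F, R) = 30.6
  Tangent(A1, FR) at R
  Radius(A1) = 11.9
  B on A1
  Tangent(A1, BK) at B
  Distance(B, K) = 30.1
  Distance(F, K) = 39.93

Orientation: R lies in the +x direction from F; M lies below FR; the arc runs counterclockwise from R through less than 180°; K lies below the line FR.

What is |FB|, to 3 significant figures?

21.1

F is at the origin; FR is horizontal with |FR| = 30.6 and R on the +x side, so R = (30.6, 0.00). The tangent condition forces MR to be normal to FR, so M = R + (0, -11.9) = (30.6, -11.9). Since MB ⟂ BK (tangency), |MK| = √(11.9² + 30.1²) = 32.4 regardless of where B sits on A1. So K lies on both circle(F, 39.93) and circle(M, 32.4); the below-FR intersection is K = (11.7, -38.2). B is the foot of the tangent from K: B = (19.1, -8.99).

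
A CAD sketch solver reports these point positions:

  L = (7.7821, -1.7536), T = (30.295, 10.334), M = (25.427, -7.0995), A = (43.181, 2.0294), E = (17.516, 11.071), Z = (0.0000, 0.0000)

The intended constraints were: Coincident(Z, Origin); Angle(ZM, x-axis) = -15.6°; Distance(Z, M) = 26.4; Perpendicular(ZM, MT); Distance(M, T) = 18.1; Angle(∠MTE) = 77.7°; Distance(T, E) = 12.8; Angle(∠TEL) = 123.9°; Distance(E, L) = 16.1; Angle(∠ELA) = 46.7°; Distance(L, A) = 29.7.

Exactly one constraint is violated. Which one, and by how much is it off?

Distance(L, A) = 29.7 — off by 5.90.

Z = (0.00, 0.00) ✓; ZM at -15.60° ✓; |ZM| = 26.40 ✓; ∠(ZM, MT) = 90.00° ✓; |MT| = 18.10 ✓; ∠MTE = 77.70° ✓; |TE| = 12.80 ✓; ∠TEL = 123.9° ✓; |EL| = 16.10 ✓; ∠ELA = 46.70° ✓; |LA| = 35.60 ✗.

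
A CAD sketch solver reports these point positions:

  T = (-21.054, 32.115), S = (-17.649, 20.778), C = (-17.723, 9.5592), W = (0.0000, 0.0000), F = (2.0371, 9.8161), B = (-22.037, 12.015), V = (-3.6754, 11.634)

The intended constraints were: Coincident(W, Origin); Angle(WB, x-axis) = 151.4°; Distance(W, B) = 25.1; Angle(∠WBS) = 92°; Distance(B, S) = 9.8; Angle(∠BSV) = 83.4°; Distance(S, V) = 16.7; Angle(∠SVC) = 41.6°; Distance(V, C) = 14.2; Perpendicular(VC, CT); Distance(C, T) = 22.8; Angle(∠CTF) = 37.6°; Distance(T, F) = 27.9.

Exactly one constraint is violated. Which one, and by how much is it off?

Distance(T, F) = 27.9 — off by 4.20.

W = (0.00, 0.00) ✓; WB at 151.4° ✓; |WB| = 25.10 ✓; ∠WBS = 92.00° ✓; |BS| = 9.800 ✓; ∠BSV = 83.40° ✓; |SV| = 16.70 ✓; ∠SVC = 41.60° ✓; |VC| = 14.20 ✓; ∠(VC, CT) = 90.00° ✓; |CT| = 22.80 ✓; ∠CTF = 37.60° ✓; |TF| = 32.10 ✗.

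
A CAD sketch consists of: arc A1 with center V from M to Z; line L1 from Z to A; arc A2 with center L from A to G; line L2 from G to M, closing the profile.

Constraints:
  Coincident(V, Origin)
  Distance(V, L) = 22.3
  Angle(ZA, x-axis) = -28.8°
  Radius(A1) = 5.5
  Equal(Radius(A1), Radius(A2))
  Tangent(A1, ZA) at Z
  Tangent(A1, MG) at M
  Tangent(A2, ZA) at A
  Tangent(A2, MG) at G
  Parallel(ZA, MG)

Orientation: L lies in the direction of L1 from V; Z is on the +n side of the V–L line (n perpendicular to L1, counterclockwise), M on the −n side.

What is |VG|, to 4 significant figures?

22.97

The slot axis is L1's direction at -28.8°, so u = (cos -28.8°, sin -28.8°) = (0.8763, -0.4818) and n = (−sin -28.8°, cos -28.8°) = (0.4818, 0.8763). V is at the origin and L lies 22.3 along u from V, so L = 22.3·u = (19.54, -10.74). Tangency of A1 to both parallel lines with radius 5.5 puts Z and M at V ± 5.5·n: Z = (2.650, 4.820), M = (-2.650, -4.820). Equal radii place A and G the same way about L: A = L + 5.5·n = (22.19, -5.923), G = L − 5.5·n = (16.89, -15.56). Then |VG| = |G − V| = 22.97.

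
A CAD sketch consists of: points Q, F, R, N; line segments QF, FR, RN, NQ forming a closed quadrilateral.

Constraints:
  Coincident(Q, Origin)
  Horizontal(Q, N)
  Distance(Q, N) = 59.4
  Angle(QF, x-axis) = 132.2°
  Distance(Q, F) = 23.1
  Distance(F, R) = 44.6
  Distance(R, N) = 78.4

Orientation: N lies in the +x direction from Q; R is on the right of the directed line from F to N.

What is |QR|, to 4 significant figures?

30.84

Checks: |FR| = 44.60 ✓; |RN| = 78.40 ✓.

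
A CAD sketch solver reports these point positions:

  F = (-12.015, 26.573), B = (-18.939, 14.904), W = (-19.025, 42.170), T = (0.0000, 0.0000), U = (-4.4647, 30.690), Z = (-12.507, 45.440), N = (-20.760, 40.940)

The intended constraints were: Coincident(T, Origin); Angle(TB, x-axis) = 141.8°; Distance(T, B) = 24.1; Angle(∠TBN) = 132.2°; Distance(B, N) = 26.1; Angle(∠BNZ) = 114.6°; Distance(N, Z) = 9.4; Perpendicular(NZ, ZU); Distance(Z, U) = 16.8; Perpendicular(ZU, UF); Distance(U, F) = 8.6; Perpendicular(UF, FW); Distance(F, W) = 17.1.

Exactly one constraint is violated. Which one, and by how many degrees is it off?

Perpendicular(UF, FW) — off by 4.40°.

T = (0.00, 0.00) ✓; TB at 141.8° ✓; |TB| = 24.10 ✓; ∠TBN = 132.2° ✓; |BN| = 26.10 ✓; ∠BNZ = 114.6° ✓; |NZ| = 9.400 ✓; ∠(NZ, ZU) = 90.00° ✓; |ZU| = 16.80 ✓; ∠(ZU, UF) = 90.00° ✓; |UF| = 8.600 ✓; ∠(UF, FW) = 94.40° ✗; |FW| = 17.10 ✓.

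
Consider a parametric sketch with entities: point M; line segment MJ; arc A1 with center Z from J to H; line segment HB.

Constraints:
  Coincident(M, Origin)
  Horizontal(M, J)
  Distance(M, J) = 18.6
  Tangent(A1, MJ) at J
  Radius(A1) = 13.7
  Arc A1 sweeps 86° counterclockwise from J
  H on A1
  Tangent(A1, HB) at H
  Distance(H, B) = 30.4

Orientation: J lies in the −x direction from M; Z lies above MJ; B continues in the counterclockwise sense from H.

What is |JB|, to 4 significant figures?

45.87

M is at the origin; MJ is horizontal with |MJ| = 18.6 and J on the −x side, so J = (-18.60, 0.000). The tangent condition forces ZJ to be normal to MJ, so Z = J + (0, 13.7) = (-18.60, 13.70). On A1, J sits at bearing -90° from Z; an 86° counterclockwise sweep puts H at bearing -4°, so H = Z + 13.7·(cos -4°, sin -4°) = (-4.933, 12.74). Since A1 is tangent to HB there, ZH ⟂ HB, so HB runs along (−sin -4°, cos -4°); with |HB| = 30.4, B = (-2.813, 43.07). Then |JB| = |B − J| = 45.87.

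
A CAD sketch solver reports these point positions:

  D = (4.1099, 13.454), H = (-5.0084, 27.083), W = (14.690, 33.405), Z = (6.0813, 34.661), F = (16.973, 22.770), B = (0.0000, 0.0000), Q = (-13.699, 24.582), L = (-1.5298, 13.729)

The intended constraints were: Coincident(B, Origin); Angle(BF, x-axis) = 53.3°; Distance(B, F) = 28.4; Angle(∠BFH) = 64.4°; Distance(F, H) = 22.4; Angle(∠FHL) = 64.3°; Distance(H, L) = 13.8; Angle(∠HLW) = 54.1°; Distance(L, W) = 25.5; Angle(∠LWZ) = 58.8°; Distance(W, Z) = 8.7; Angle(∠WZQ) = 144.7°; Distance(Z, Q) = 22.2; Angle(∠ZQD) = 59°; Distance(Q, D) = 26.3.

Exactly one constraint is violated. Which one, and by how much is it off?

Distance(Q, D) = 26.3 — off by 5.30.

B = (0.00, 0.00) ✓; BF at 53.30° ✓; |BF| = 28.40 ✓; ∠BFH = 64.40° ✓; |FH| = 22.40 ✓; ∠FHL = 64.30° ✓; |HL| = 13.80 ✓; ∠HLW = 54.10° ✓; |LW| = 25.50 ✓; ∠LWZ = 58.80° ✓; |WZ| = 8.700 ✓; ∠WZQ = 144.7° ✓; |ZQ| = 22.20 ✓; ∠ZQD = 59.00° ✓; |QD| = 21.00 ✗.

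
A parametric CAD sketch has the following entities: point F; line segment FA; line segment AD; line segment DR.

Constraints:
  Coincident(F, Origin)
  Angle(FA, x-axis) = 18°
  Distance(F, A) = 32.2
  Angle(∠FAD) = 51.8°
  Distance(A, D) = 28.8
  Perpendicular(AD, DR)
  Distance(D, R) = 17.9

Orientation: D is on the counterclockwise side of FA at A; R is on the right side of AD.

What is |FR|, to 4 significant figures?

44.11

∠FAD = 51.8°, so AD runs at 18.0° + (180° − 51.8°) = 146.2° from the x-axis; with |AD| = 28.8, D = A + 28.8·(cos 146.2°, sin 146.2°) = (6.692, 25.97). The perpendicularity gives DR at right angles to AD; with |DR| = 17.9 on the right of AD, R = D + 17.9·(0.5563, 0.8310) = (16.65, 40.85). Then |FR| = |R − F| = 44.11.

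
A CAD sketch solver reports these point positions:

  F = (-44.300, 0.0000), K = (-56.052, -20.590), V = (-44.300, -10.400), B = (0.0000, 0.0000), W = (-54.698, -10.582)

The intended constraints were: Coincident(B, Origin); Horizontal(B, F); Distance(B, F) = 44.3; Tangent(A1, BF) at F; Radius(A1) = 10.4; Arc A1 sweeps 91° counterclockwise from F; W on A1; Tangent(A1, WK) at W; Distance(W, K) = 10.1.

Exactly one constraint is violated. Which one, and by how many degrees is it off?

Tangent(A1, WK) at W — off by 8.71°.

B = (0.00, 0.00) ✓; B.y = 0.00, F.y = 0.00 ✓; |BF| = 44.30 ✓; ∠(VF, FB) = 90.00° ✓; |VF| = 10.40 ✓; bearing(V→W) − bearing(V→F) = 91.00° ✓; |VW| = 10.40 ✓; ∠(VW, WK) = 98.71° ✗; |WK| = 10.10 ✓.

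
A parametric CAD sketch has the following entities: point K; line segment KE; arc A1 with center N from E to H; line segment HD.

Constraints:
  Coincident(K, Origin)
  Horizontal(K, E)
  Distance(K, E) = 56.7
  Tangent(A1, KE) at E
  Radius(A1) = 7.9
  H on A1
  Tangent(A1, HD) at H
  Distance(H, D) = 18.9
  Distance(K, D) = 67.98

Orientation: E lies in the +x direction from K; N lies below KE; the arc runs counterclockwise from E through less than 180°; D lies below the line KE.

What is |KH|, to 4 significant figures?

52.06

Checks: K.y = 0.00, E.y = 0.00 ✓; |KE| = 56.70 ✓; |NH| = 7.900 ✓; ∠(NH, HD) = 90.00° ✓; |HD| = 18.90 ✓; |KD| = 67.98 ✓.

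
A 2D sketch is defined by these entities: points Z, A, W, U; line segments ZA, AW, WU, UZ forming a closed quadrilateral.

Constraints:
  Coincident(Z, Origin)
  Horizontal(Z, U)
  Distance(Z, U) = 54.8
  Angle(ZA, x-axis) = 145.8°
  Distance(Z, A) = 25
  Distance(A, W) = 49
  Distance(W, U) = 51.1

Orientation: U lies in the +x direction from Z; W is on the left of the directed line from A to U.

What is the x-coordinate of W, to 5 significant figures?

21.592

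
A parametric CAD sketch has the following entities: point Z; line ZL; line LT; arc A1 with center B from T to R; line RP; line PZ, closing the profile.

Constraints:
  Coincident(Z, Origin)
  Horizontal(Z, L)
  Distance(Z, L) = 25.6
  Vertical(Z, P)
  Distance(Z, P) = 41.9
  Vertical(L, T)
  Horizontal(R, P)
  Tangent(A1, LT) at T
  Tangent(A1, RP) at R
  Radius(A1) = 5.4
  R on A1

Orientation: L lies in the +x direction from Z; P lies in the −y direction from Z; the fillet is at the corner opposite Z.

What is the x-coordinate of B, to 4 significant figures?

20.20

ZP is vertical with |ZP| = 41.9 and P on the −y side, so P = (0.000, -41.90). The virtual corner opposite Z is at (25.60, -41.90). Tangency of A1 to LT means the radius BT is perpendicular to LT and A1 meets RP tangentially, so BR is at right angles to RP, with radius 5.4, so the center B sits 5.4 in from both sides at B = (20.20, -36.50). So B.x = 20.20.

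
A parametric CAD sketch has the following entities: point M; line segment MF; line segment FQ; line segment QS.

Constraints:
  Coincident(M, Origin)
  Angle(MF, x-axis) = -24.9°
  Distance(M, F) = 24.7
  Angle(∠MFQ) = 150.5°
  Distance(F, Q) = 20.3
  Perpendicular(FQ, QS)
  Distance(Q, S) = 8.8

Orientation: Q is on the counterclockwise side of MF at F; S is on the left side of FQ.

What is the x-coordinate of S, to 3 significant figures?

41.9

M is at the origin; MF runs at -24.9° with length 24.7, so F = 24.7·(cos -24.9°, sin -24.9°) = (22.4, -10.4). ∠MFQ = 150.5°, so FQ runs at -24.9° + (180° − 150.5°) = 4.60° from the x-axis; with |FQ| = 20.3, Q = F + 20.3·(cos 4.60°, sin 4.60°) = (42.6, -8.77). FQ is perpendicular to QS; with |QS| = 8.8 on the left of FQ, S = Q + 8.8·(-0.0802, 0.997) = (41.9, 0.000108). So S.x = 41.9.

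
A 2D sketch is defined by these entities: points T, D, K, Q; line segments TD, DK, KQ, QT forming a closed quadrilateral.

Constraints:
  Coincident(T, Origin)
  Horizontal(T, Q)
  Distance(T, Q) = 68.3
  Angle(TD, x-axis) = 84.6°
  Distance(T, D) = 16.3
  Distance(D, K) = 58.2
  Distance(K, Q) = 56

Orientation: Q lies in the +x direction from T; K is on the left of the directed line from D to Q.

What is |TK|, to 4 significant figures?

70.39

Checks: |DK| = 58.20 ✓; |KQ| = 56.00 ✓.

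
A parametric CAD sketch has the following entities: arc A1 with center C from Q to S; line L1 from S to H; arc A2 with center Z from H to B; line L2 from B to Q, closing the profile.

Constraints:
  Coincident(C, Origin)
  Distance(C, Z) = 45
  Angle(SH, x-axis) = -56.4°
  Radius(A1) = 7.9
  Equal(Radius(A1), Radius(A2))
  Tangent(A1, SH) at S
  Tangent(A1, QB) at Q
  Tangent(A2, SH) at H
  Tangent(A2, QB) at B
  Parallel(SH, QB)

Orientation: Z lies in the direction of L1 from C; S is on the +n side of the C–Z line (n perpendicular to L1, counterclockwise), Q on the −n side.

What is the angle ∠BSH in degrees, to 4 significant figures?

19.35°

The slot axis is L1's direction at -56.4°, so u = (cos -56.4°, sin -56.4°) = (0.5534, -0.8329) and n = (−sin -56.4°, cos -56.4°) = (0.8329, 0.5534). C is at the origin and Z lies 45.0 along u from C, so Z = 45.0·u = (24.90, -37.48). Tangency of A1 to both parallel lines with radius 7.9 puts S and Q at C ± 7.9·n: S = (6.580, 4.372), Q = (-6.580, -4.372). Equal radii place H and B the same way about Z: H = Z + 7.9·n = (31.48, -33.11), B = Z − 7.9·n = (18.32, -41.85). Then cos ∠BSH = SB·SH / (|SB||SH|), giving 19.35°.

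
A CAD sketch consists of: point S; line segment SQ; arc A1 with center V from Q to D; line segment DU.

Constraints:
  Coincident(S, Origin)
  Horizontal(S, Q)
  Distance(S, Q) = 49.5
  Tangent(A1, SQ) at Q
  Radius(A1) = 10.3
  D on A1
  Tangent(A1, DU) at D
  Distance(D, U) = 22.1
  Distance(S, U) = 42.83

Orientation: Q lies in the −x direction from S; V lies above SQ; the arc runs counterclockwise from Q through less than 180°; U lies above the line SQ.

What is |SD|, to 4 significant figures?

40.36

Checks: |SQ| = 49.50 ✓; |VD| = 10.30 ✓; ∠(VD, DU) = 90.00° ✓; |DU| = 22.10 ✓; |SU| = 42.83 ✓.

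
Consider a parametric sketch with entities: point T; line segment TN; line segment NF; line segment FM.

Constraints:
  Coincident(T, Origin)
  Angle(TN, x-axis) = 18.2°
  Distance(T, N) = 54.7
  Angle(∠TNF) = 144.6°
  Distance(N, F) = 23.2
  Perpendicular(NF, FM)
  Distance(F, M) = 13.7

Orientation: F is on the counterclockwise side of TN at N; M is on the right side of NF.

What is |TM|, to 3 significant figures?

81.6

T is at the origin; TN runs at 18.2° with length 54.7, so N = 54.7·(cos 18.2°, sin 18.2°) = (52.0, 17.1). ∠TNF = 144.6°, so NF runs at 18.2° + (180° − 144.6°) = 53.6° from the x-axis; with |NF| = 23.2, F = N + 23.2·(cos 53.6°, sin 53.6°) = (65.7, 35.8). NF is perpendicular to FM; with |FM| = 13.7 on the right of NF, M = F + 13.7·(0.805, -0.593) = (76.8, 27.6). Then |TM| = |M − T| = 81.6.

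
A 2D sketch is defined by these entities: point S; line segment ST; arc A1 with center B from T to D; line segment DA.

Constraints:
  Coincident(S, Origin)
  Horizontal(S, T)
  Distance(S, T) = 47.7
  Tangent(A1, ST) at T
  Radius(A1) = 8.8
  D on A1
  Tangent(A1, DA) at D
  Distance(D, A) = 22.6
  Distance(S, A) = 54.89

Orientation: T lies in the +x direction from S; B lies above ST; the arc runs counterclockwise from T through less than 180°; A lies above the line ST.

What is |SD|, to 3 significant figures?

56.9

Checks: |ST| = 47.70 ✓; ∠(BT, TS) = 90.00° ✓; |BT| = 8.800 ✓; |BD| = 8.800 ✓; ∠(BD, DA) = 90.00° ✓; |DA| = 22.60 ✓; |SA| = 54.89 ✓.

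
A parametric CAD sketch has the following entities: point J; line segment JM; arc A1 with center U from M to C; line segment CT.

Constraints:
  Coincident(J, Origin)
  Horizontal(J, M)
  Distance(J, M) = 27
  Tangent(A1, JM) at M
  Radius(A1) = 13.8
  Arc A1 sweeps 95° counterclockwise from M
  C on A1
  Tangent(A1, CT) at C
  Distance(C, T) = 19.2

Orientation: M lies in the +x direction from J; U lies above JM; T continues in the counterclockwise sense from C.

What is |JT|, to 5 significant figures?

51.881

J is at the origin; JM is horizontal with |JM| = 27.0 and M on the +x side, so M = (27.000, 0.0000). A1 meets JM tangentially, so UM is at right angles to JM, so U = M + (0, 13.8) = (27.000, 13.800). On A1, M sits at bearing -90° from U; a 95° counterclockwise sweep puts C at bearing 5°, so C = U + 13.8·(cos 5°, sin 5°) = (40.747, 15.003). Since A1 is tangent to CT there, UC ⟂ CT, so CT runs along (−sin 5°, cos 5°); with |CT| = 19.2, T = (39.074, 34.130). Then |JT| = |T − J| = 51.881.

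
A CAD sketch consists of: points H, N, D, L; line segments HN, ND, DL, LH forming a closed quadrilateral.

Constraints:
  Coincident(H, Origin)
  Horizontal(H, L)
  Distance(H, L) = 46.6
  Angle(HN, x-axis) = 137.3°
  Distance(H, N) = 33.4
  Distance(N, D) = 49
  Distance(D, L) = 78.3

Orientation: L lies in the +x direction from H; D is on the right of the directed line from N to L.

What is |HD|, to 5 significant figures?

37.791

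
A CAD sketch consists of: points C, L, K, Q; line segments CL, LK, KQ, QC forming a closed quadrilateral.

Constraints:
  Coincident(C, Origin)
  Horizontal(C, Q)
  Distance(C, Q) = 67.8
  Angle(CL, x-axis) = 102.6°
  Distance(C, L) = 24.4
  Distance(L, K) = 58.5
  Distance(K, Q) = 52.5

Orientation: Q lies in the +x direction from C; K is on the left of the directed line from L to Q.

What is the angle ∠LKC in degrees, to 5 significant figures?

20.506°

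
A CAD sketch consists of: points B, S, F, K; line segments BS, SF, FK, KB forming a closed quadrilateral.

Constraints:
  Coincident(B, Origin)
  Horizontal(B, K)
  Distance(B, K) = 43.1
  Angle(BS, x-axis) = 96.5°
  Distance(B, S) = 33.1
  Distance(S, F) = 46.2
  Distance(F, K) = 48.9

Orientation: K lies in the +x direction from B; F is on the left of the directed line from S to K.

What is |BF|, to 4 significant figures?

62.85

B is at the origin; BK is horizontal with |BK| = 43.1 and K in +x, so K = (43.1, 0). BS runs at 96.5° with |BS| = 33.1, so S = (-3.747, 32.89). F is determined by |SF| = 46.2 and |FK| = 48.9 together: it lies at the intersection of circle(S, 46.2) and circle(K, 48.9). With |SK| = 57.24, the foot of the radical line on SK is 26.38 from S and the perpendicular offset is √(46.2² − 26.38²) = 37.93. Taking the left-of-SK solution: F = (39.63, 48.78).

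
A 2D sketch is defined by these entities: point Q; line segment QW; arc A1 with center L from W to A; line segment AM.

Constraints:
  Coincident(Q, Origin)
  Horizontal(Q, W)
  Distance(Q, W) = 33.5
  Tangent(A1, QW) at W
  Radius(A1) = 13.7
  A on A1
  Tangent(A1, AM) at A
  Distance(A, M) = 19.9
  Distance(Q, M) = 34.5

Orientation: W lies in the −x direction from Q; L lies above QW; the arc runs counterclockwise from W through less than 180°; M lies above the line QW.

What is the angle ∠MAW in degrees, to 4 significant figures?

140.7°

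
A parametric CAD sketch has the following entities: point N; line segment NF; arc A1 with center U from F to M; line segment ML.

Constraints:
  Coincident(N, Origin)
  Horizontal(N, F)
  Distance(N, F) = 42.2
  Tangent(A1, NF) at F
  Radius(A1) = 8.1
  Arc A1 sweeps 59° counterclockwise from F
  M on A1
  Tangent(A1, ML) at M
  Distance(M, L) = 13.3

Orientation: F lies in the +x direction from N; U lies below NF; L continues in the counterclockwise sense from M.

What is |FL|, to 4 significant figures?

20.62

N is at the origin; N and F share the same y with |NF| = 42.2 and F on the +x side, so F = (42.20, 0.000). A1 meets NF tangentially, so UF is at right angles to NF, so U = F + (0, -8.1) = (42.20, -8.100). On A1, F sits at bearing 90° from U; a 59° counterclockwise sweep puts M at bearing 149°, so M = U + 8.1·(cos 149°, sin 149°) = (35.26, -3.928). Since A1 is tangent to ML there, UM ⟂ ML, so ML runs along (−sin 149°, cos 149°); with |ML| = 13.3, L = (28.41, -15.33). Then |FL| = |L − F| = 20.62.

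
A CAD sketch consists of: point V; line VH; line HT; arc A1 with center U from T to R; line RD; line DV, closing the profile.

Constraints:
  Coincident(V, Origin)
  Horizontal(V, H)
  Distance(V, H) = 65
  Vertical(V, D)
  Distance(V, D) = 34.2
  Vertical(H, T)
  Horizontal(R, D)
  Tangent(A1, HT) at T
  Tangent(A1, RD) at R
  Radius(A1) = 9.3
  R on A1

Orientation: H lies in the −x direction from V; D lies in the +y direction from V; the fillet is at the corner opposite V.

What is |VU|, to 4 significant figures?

61.01

V is at the origin; VH is horizontal with |VH| = 65.0 and H on the −x side, so H = (-65.00, 0.000). V and D share the same x with |VD| = 34.2 and D on the +y side, so D = (0.000, 34.20). The virtual corner opposite V is at (-65.00, 34.20). The tangent condition forces UT to be normal to HT and tangency of A1 to RD means the radius UR is perpendicular to RD, with radius 9.3, so the center U sits 9.3 in from both sides at U = (-55.70, 24.90). Then |VU| = |U − V| = 61.01.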